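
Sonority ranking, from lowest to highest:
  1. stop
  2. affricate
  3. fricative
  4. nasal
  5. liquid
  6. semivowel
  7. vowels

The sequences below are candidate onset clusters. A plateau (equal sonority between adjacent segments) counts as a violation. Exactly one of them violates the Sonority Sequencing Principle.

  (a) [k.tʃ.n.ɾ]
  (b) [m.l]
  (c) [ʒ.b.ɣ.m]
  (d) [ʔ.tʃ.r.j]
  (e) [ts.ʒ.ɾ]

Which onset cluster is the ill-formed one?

(a) 1-2-4-5 → obeys
(b) 4-5 → obeys
(c) 3-1-3-4 → violates
(d) 1-2-5-6 → obeys
(e) 2-3-5 → obeys

c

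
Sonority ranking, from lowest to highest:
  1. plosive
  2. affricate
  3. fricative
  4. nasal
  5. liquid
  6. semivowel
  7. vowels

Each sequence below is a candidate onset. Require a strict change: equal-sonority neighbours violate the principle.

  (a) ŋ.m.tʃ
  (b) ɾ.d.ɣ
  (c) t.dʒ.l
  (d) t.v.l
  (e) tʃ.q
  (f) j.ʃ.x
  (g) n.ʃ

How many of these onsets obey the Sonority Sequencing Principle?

(a) sonority 4-4-2: ill-formed.
(b) sonority 5-1-3: ill-formed.
(c) sonority 1-2-5: well-formed.
(d) sonority 1-3-5: well-formed.
(e) sonority 2-1: ill-formed.
(f) sonority 6-3-3: ill-formed.
(g) sonority 4-3: ill-formed.

2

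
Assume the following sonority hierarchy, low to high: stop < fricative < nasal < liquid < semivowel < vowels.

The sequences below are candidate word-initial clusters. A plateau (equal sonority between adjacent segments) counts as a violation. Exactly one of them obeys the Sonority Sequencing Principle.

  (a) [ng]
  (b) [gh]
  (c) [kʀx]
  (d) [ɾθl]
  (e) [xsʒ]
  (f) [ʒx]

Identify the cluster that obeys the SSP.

b

(a) [ng]: profile 3-1 — violates.
(b) [gh]: profile 1-2 — obeys.
(c) [kʀx]: profile 1-4-2 — violates.
(d) [ɾθl]: profile 4-2-4 — violates.
(e) [xsʒ]: profile 2-2-2 — violates.
(f) [ʒx]: profile 2-2 — violates.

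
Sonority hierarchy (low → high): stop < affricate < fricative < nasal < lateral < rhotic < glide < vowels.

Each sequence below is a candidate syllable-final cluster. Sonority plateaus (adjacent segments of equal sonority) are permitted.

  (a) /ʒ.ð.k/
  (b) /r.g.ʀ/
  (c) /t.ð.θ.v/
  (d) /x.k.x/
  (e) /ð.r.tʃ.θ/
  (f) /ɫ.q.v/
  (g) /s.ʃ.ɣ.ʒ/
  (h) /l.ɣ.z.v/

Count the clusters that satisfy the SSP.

(a) sonority 3-3-1: well-formed.
(b) sonority 6-1-6: ill-formed.
(c) sonority 1-3-3-3: ill-formed.
(d) sonority 3-1-3: ill-formed.
(e) sonority 3-6-2-3: ill-formed.
(f) sonority 5-1-3: ill-formed.
(g) sonority 3-3-3-3: well-formed.
(h) sonority 5-3-3-3: well-formed.

3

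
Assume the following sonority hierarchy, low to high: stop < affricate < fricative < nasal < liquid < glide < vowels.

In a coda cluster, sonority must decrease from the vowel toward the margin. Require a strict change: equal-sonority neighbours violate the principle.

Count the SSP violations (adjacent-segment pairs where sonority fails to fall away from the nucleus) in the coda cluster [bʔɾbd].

3

/b/ — stop, sonority 1.
/ʔ/ — stop, sonority 1.
/ɾ/ — liquid, sonority 5.
/b/ — stop, sonority 1.
/d/ — stop, sonority 1.
/b/→/ʔ/: 1→1 (plateau) — violation.
/ʔ/→/ɾ/: 1→5 (does not fall) — violation.
/ɾ/→/b/: 5→1 (falls) — ok.
/b/→/d/: 1→1 (plateau) — violation.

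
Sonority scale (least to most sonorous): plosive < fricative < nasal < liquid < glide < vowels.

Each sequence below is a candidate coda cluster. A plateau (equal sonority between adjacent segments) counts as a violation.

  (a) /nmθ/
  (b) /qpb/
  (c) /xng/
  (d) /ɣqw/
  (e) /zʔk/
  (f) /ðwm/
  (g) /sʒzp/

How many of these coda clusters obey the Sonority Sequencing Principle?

(a) 3-3-2 → violates
(b) 1-1-1 → violates
(c) 2-3-1 → violates
(d) 2-1-5 → violates
(e) 2-1-1 → violates
(f) 2-5-3 → violates
(g) 2-2-2-1 → violates

0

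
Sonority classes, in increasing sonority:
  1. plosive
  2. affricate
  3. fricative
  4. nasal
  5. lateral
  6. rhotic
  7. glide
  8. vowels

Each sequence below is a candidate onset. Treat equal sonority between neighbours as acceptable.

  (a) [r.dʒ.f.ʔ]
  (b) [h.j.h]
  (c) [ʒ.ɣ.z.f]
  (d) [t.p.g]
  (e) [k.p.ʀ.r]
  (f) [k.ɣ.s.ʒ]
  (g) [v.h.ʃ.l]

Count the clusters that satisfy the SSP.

(a) 6-2-3-1 → violates
(b) 3-7-3 → violates
(c) 3-3-3-3 → obeys
(d) 1-1-1 → obeys
(e) 1-1-6-6 → obeys
(f) 1-3-3-3 → obeys
(g) 3-3-3-5 → obeys

5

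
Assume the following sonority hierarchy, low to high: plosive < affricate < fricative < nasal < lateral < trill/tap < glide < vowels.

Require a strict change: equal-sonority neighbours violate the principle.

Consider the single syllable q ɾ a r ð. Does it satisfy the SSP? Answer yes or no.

yes

Onset: /q/ is a plosive (sonority 1), /ɾ/ is a trill/tap (sonority 6); then the nucleus /a/ (sonority 8).
Onset profile 1-6-8 — rises to the nucleus.
Coda: /r/ is a trill/tap (sonority 6), /ð/ is a fricative (sonority 3).
Coda profile 8-6-3 — falls from the nucleus.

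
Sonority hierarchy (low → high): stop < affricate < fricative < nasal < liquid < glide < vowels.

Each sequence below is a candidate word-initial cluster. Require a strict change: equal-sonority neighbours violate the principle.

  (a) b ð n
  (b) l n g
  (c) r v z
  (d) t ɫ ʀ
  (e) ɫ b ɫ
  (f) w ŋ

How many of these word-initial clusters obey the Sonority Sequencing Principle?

1

(a) sonority 1-3-4: well-formed.
(b) sonority 5-4-1: ill-formed.
(c) sonority 5-3-3: ill-formed.
(d) sonority 1-5-5: ill-formed.
(e) sonority 5-1-5: ill-formed.
(f) sonority 6-4: ill-formed.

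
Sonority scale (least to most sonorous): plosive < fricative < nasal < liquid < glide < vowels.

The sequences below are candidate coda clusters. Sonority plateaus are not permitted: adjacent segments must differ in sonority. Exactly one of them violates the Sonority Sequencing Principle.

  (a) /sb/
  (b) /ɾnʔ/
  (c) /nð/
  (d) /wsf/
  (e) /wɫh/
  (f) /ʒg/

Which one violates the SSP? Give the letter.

d

(a) /sb/: profile 2-1 — obeys.
(b) /ɾnʔ/: profile 4-3-1 — obeys.
(c) /nð/: profile 3-2 — obeys.
(d) /wsf/: profile 5-2-2 — violates.
(e) /wɫh/: profile 5-4-2 — obeys.
(f) /ʒg/: profile 2-1 — obeys.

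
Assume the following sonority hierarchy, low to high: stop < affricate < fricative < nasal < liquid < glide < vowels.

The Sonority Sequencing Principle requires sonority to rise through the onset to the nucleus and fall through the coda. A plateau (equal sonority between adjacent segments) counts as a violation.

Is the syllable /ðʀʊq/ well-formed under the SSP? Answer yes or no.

yes

Onset: /ð/ is a fricative (sonority 3), /ʀ/ is a liquid (sonority 5); then the nucleus /ʊ/ (sonority 7).
Onset profile 3-5-7 — rises to the nucleus.
Coda: /q/ is a stop (sonority 1).
Coda profile 7-1 — falls from the nucleus.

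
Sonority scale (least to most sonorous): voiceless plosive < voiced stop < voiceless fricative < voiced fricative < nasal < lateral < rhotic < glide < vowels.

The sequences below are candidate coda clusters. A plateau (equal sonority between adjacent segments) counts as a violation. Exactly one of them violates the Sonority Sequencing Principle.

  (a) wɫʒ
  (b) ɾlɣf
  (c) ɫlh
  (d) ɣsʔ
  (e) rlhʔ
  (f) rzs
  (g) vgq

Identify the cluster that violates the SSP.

c

(a) sonority 8-6-4: well-formed.
(b) sonority 7-6-4-3: well-formed.
(c) sonority 6-6-3: ill-formed.
(d) sonority 4-3-1: well-formed.
(e) sonority 7-6-3-1: well-formed.
(f) sonority 7-4-3: well-formed.
(g) sonority 4-2-1: well-formed.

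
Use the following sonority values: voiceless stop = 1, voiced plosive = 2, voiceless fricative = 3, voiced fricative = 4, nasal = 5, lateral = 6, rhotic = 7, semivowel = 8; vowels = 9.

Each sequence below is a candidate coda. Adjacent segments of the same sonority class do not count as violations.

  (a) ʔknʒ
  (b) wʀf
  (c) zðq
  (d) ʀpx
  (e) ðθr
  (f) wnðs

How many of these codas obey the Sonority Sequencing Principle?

(a) sonority 1-1-5-4: ill-formed.
(b) sonority 8-7-3: well-formed.
(c) sonority 4-4-1: well-formed.
(d) sonority 7-1-3: ill-formed.
(e) sonority 4-3-7: ill-formed.
(f) sonority 8-5-4-3: well-formed.

3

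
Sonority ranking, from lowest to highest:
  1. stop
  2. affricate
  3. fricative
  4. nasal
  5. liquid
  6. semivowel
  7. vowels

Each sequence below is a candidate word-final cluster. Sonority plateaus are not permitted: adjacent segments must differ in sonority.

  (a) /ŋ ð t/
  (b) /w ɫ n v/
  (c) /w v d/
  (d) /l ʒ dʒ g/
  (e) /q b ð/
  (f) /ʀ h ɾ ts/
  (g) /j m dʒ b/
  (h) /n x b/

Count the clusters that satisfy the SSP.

(a) 4-3-1 → obeys
(b) 6-5-4-3 → obeys
(c) 6-3-1 → obeys
(d) 5-3-2-1 → obeys
(e) 1-1-3 → violates
(f) 5-3-5-2 → violates
(g) 6-4-2-1 → obeys
(h) 4-3-1 → obeys

6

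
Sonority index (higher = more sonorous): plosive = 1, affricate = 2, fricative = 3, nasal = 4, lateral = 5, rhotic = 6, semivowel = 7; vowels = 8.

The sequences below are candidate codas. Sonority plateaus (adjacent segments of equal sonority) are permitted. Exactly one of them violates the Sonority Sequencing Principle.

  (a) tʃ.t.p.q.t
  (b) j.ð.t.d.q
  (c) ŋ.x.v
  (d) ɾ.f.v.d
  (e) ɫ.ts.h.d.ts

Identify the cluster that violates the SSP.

(a) tʃ.t.p.q.t: profile 2-1-1-1-1 — obeys.
(b) j.ð.t.d.q: profile 7-3-1-1-1 — obeys.
(c) ŋ.x.v: profile 4-3-3 — obeys.
(d) ɾ.f.v.d: profile 6-3-3-1 — obeys.
(e) ɫ.ts.h.d.ts: profile 5-2-3-1-2 — violates.

e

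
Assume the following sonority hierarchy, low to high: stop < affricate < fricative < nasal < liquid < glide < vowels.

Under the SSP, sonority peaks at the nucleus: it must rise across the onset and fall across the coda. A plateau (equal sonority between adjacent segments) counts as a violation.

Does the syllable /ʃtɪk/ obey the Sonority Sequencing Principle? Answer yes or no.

Onset: /ʃ/ is a fricative (sonority 3), /t/ is a stop (sonority 1); then the nucleus /ɪ/ (sonority 7).
Onset profile 3-1-7 — does not strictly rise throughout.
Coda: /k/ is a stop (sonority 1).
Coda profile 7-1 — falls from the nucleus.

no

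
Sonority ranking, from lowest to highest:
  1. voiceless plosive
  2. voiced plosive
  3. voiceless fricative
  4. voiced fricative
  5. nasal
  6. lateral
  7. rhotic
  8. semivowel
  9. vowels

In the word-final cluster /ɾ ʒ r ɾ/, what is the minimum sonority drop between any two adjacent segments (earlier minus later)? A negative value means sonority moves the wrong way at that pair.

-3

/ɾ/: rhotic = 7.
/ʒ/: voiced fricative = 4.
/r/: rhotic = 7.
/ɾ/: rhotic = 7.
/ɾ/→/ʒ/: change +3.
/ʒ/→/r/: change -3.
/r/→/ɾ/: change +0.
Minimum = -3.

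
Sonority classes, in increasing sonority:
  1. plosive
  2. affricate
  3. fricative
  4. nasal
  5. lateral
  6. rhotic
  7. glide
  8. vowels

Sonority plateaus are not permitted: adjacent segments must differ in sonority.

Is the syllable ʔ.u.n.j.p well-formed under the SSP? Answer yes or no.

Onset: /ʔ/ is a plosive (sonority 1); then the nucleus /u/ (sonority 8).
Onset profile 1-8 — rises to the nucleus.
Coda: /n/ is a nasal (sonority 4), /j/ is a glide (sonority 7), /p/ is a plosive (sonority 1).
Coda profile 8-4-7-1 — does not strictly fall throughout.

no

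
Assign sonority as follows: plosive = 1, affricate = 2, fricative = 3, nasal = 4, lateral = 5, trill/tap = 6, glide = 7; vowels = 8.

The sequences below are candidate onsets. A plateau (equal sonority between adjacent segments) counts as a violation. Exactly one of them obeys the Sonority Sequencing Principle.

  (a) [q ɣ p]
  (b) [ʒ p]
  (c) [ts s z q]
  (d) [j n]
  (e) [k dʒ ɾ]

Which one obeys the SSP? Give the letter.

(a) sonority 1-3-1: ill-formed.
(b) sonority 3-1: ill-formed.
(c) sonority 2-3-3-1: ill-formed.
(d) sonority 7-4: ill-formed.
(e) sonority 1-2-6: well-formed.

e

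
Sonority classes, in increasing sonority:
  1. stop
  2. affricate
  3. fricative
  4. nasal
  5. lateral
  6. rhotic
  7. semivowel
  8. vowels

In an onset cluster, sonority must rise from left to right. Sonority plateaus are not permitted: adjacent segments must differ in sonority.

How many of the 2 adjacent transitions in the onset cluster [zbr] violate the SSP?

/z/ is a fricative (sonority 3).
/b/ is a stop (sonority 1).
/r/ is a rhotic (sonority 6).
/z/→/b/: 3→1 (does not rise) — violation.
/b/→/r/: 1→6 (rises) — ok.

1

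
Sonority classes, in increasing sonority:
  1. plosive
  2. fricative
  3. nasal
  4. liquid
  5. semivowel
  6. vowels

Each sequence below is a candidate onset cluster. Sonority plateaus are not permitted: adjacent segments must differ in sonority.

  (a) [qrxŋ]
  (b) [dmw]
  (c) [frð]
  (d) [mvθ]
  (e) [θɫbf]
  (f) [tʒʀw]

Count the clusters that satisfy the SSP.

(a) 1-4-2-3 → violates
(b) 1-3-5 → obeys
(c) 2-4-2 → violates
(d) 3-2-2 → violates
(e) 2-4-1-2 → violates
(f) 1-2-4-5 → obeys

2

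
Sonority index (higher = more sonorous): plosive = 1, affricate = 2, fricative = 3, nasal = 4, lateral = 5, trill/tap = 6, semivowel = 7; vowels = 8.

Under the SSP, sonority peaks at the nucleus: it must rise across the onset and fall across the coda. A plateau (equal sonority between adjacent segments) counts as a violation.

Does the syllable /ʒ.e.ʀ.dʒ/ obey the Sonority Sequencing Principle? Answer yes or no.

yes

Onset: /ʒ/ is a fricative (sonority 3); then the nucleus /e/ (sonority 8).
Onset profile 3-8 — rises to the nucleus.
Coda: /ʀ/ is a trill/tap (sonority 6), /dʒ/ is an affricate (sonority 2).
Coda profile 8-6-2 — falls from the nucleus.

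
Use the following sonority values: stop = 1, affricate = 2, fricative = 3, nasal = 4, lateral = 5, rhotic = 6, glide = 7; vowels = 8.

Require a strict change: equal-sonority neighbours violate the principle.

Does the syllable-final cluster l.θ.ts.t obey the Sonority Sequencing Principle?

yes

/l/ — lateral, sonority 5.
/θ/ — fricative, sonority 3.
/ts/ — affricate, sonority 2.
/t/ — stop, sonority 1.
The profile 5-3-2-1 strictly falls, so the syllable-final cluster satisfies the SSP.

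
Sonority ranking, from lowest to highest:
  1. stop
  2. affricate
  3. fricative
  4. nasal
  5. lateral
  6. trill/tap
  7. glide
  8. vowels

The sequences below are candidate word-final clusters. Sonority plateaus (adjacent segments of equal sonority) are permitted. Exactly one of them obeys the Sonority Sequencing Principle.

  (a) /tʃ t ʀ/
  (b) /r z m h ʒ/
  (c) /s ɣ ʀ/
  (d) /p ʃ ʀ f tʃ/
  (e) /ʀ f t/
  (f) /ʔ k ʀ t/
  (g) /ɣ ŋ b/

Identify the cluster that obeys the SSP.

e

(a) 2-1-6 → violates
(b) 6-3-4-3-3 → violates
(c) 3-3-6 → violates
(d) 1-3-6-3-2 → violates
(e) 6-3-1 → obeys
(f) 1-1-6-1 → violates
(g) 3-4-1 → violates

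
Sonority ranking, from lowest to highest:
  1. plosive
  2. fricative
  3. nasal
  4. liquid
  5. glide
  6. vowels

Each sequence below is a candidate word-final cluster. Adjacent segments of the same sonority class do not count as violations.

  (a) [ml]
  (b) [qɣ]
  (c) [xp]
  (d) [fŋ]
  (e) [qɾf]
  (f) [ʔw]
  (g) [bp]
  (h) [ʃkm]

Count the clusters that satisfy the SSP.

(a) 3-4 → violates
(b) 1-2 → violates
(c) 2-1 → obeys
(d) 2-3 → violates
(e) 1-4-2 → violates
(f) 1-5 → violates
(g) 1-1 → obeys
(h) 2-1-3 → violates

2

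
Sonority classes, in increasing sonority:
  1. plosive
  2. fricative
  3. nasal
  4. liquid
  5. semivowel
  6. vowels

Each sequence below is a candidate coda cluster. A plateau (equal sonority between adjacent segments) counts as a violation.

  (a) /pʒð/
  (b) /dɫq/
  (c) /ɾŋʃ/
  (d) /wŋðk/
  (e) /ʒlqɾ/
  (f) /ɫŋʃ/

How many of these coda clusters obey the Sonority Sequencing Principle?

(a) sonority 1-2-2: ill-formed.
(b) sonority 1-4-1: ill-formed.
(c) sonority 4-3-2: well-formed.
(d) sonority 5-3-2-1: well-formed.
(e) sonority 2-4-1-4: ill-formed.
(f) sonority 4-3-2: well-formed.

3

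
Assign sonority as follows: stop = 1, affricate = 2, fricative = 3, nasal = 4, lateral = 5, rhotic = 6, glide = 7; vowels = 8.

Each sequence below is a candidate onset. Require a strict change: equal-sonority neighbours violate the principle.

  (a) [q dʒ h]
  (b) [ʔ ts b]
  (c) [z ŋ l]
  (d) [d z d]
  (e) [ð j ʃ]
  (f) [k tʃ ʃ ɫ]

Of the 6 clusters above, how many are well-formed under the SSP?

(a) [q dʒ h]: profile 1-2-3 — obeys.
(b) [ʔ ts b]: profile 1-2-1 — violates.
(c) [z ŋ l]: profile 3-4-5 — obeys.
(d) [d z d]: profile 1-3-1 — violates.
(e) [ð j ʃ]: profile 3-7-3 — violates.
(f) [k tʃ ʃ ɫ]: profile 1-2-3-5 — obeys.

3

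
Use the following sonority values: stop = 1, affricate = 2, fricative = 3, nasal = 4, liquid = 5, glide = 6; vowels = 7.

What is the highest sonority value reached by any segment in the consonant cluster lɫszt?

5

/l/ — liquid, sonority 5.
/ɫ/ — liquid, sonority 5.
/s/ — fricative, sonority 3.
/z/ — fricative, sonority 3.
/t/ — stop, sonority 1.
The maximum is 5.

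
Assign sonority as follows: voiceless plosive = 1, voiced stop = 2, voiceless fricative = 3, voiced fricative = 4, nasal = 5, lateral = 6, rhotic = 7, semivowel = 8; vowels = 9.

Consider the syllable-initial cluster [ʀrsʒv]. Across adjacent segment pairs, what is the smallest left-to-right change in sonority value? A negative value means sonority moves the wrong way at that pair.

-4

/ʀ/: rhotic = 7.
/r/: rhotic = 7.
/s/: voiceless fricative = 3.
/ʒ/: voiced fricative = 4.
/v/: voiced fricative = 4.
/ʀ/→/r/: change +0.
/r/→/s/: change -4.
/s/→/ʒ/: change +1.
/ʒ/→/v/: change +0.
Minimum = -4.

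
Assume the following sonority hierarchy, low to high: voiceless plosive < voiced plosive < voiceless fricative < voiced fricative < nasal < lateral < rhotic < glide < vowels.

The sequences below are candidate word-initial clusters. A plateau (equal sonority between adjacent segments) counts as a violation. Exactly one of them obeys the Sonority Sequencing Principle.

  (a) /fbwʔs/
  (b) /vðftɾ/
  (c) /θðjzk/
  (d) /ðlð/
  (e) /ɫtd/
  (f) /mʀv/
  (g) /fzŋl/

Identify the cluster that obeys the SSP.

g

(a) sonority 3-2-8-1-3: ill-formed.
(b) sonority 4-4-3-1-7: ill-formed.
(c) sonority 3-4-8-4-1: ill-formed.
(d) sonority 4-6-4: ill-formed.
(e) sonority 6-1-2: ill-formed.
(f) sonority 5-7-4: ill-formed.
(g) sonority 3-4-5-6: well-formed.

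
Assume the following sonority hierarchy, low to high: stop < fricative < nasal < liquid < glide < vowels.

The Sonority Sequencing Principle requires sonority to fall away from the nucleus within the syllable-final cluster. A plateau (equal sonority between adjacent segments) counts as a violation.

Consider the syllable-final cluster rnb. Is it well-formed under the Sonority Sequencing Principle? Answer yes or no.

/r/ — liquid, sonority 4.
/n/ — nasal, sonority 3.
/b/ — stop, sonority 1.
The profile 4-3-1 strictly falls, so the syllable-final cluster satisfies the SSP.

yes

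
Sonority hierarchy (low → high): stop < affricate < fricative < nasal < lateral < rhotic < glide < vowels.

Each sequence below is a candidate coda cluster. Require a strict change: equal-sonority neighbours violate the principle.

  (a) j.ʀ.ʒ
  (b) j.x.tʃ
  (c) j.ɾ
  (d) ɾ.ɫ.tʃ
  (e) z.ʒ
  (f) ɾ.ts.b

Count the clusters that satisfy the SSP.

(a) j.ʀ.ʒ: profile 7-6-3 — obeys.
(b) j.x.tʃ: profile 7-3-2 — obeys.
(c) j.ɾ: profile 7-6 — obeys.
(d) ɾ.ɫ.tʃ: profile 6-5-2 — obeys.
(e) z.ʒ: profile 3-3 — violates.
(f) ɾ.ts.b: profile 6-2-1 — obeys.

5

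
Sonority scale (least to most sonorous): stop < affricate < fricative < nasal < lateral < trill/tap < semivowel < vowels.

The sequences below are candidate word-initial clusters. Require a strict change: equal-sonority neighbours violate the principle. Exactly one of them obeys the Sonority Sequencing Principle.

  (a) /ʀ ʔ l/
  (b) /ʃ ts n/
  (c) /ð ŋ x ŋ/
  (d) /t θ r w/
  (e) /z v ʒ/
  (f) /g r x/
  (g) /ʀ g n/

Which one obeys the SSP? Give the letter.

(a) sonority 6-1-5: ill-formed.
(b) sonority 3-2-4: ill-formed.
(c) sonority 3-4-3-4: ill-formed.
(d) sonority 1-3-6-7: well-formed.
(e) sonority 3-3-3: ill-formed.
(f) sonority 1-6-3: ill-formed.
(g) sonority 6-1-4: ill-formed.

d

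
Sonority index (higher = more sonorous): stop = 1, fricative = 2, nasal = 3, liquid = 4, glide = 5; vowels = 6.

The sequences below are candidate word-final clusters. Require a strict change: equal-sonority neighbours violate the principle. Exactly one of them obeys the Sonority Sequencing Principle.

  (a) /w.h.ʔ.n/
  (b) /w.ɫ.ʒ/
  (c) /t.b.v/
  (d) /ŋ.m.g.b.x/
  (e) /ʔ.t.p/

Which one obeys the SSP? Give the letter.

b

(a) sonority 5-2-1-3: ill-formed.
(b) sonority 5-4-2: well-formed.
(c) sonority 1-1-2: ill-formed.
(d) sonority 3-3-1-1-2: ill-formed.
(e) sonority 1-1-1: ill-formed.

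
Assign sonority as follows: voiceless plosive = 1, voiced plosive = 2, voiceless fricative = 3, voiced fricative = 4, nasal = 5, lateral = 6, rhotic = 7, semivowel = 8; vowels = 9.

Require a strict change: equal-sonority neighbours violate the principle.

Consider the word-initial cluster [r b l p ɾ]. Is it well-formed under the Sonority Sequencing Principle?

no

/r/ is a rhotic (sonority 7).
/b/ is a voiced plosive (sonority 2).
/l/ is a lateral (sonority 6).
/p/ is a voiceless plosive (sonority 1).
/ɾ/ is a rhotic (sonority 7).
The profile is 7-2-6-1-7. Between /r/ (7) and /b/ (2) sonority does not rise, so the cluster violates the SSP.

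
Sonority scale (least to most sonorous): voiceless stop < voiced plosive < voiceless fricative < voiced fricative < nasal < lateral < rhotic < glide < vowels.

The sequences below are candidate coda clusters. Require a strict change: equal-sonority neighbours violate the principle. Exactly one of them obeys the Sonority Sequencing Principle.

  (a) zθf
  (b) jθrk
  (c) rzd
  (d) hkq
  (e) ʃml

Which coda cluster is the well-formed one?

(a) sonority 4-3-3: ill-formed.
(b) sonority 8-3-7-1: ill-formed.
(c) sonority 7-4-2: well-formed.
(d) sonority 3-1-1: ill-formed.
(e) sonority 3-5-6: ill-formed.

c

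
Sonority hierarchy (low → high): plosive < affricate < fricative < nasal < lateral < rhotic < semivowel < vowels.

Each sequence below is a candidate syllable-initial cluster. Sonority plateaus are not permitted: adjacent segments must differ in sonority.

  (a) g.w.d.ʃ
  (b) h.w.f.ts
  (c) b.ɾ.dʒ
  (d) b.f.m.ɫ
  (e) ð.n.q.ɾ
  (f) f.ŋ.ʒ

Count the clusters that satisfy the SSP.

(a) g.w.d.ʃ: profile 1-7-1-3 — violates.
(b) h.w.f.ts: profile 3-7-3-2 — violates.
(c) b.ɾ.dʒ: profile 1-6-2 — violates.
(d) b.f.m.ɫ: profile 1-3-4-5 — obeys.
(e) ð.n.q.ɾ: profile 3-4-1-6 — violates.
(f) f.ŋ.ʒ: profile 3-4-3 — violates.

1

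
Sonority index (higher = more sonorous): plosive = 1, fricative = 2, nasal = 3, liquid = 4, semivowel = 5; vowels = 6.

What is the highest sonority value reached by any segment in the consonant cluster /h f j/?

5

/h/ — fricative, sonority 2.
/f/ — fricative, sonority 2.
/j/ — semivowel, sonority 5.
The maximum is 5.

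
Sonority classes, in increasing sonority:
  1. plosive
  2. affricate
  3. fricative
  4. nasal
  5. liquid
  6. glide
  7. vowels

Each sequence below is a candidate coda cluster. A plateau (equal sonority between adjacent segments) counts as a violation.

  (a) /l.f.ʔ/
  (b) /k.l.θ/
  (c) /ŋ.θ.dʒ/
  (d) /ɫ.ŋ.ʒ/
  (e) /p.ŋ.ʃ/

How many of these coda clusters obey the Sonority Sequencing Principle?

3

(a) 5-3-1 → obeys
(b) 1-5-3 → violates
(c) 4-3-2 → obeys
(d) 5-4-3 → obeys
(e) 1-4-3 → violates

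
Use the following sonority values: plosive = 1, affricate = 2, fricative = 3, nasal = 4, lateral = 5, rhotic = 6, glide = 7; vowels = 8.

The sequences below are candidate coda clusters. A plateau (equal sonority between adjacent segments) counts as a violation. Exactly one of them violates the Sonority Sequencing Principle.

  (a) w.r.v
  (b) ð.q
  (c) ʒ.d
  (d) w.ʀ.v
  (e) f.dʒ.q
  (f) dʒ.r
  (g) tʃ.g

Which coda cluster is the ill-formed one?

(a) 7-6-3 → obeys
(b) 3-1 → obeys
(c) 3-1 → obeys
(d) 7-6-3 → obeys
(e) 3-2-1 → obeys
(f) 2-6 → violates
(g) 2-1 → obeys

f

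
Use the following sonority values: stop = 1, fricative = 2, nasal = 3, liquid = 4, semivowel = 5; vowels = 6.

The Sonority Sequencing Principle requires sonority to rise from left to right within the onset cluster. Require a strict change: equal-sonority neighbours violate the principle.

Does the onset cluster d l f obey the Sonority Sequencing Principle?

/d/: stop = 1.
/l/: liquid = 4.
/f/: fricative = 2.
The profile is 1-4-2. Between /l/ (4) and /f/ (2) sonority does not rise, so the cluster violates the SSP.

no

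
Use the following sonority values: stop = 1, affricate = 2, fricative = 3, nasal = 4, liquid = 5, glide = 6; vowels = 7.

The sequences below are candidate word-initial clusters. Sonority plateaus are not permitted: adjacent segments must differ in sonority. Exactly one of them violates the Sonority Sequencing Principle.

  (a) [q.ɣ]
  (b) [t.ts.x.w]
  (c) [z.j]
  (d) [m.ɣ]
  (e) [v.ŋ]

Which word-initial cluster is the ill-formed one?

d

(a) [q.ɣ]: profile 1-3 — obeys.
(b) [t.ts.x.w]: profile 1-2-3-6 — obeys.
(c) [z.j]: profile 3-6 — obeys.
(d) [m.ɣ]: profile 4-3 — violates.
(e) [v.ŋ]: profile 3-4 — obeys.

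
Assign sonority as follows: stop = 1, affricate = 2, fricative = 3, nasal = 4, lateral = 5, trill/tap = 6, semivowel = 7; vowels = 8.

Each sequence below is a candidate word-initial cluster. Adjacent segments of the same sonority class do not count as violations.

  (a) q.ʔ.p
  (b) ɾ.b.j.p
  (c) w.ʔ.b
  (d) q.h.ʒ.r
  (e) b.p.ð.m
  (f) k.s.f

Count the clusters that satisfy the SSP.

(a) 1-1-1 → obeys
(b) 6-1-7-1 → violates
(c) 7-1-1 → violates
(d) 1-3-3-6 → obeys
(e) 1-1-3-4 → obeys
(f) 1-3-3 → obeys

4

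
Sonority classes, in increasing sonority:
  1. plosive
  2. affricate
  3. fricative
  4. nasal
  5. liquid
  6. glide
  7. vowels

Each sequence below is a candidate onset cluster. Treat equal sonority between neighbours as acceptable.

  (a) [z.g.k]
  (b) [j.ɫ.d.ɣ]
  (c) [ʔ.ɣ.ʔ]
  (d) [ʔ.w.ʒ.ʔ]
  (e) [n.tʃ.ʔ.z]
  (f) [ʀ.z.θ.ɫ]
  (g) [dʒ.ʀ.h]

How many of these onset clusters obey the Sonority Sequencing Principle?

(a) [z.g.k]: profile 3-1-1 — violates.
(b) [j.ɫ.d.ɣ]: profile 6-5-1-3 — violates.
(c) [ʔ.ɣ.ʔ]: profile 1-3-1 — violates.
(d) [ʔ.w.ʒ.ʔ]: profile 1-6-3-1 — violates.
(e) [n.tʃ.ʔ.z]: profile 4-2-1-3 — violates.
(f) [ʀ.z.θ.ɫ]: profile 5-3-3-5 — violates.
(g) [dʒ.ʀ.h]: profile 2-5-3 — violates.

0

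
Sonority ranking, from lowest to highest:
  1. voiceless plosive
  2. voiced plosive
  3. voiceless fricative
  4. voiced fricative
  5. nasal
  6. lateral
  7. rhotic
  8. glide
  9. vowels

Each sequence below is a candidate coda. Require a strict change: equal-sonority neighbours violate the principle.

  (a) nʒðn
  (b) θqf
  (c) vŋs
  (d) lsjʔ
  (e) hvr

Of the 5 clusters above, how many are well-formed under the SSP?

(a) sonority 5-4-4-5: ill-formed.
(b) sonority 3-1-3: ill-formed.
(c) sonority 4-5-3: ill-formed.
(d) sonority 6-3-8-1: ill-formed.
(e) sonority 3-4-7: ill-formed.

0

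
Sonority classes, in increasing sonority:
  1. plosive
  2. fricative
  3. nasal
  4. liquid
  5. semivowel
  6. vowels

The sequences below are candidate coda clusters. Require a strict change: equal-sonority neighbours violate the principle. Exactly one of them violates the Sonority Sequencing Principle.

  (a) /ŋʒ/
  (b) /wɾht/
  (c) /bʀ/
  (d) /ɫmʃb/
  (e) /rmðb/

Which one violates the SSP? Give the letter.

(a) sonority 3-2: well-formed.
(b) sonority 5-4-2-1: well-formed.
(c) sonority 1-4: ill-formed.
(d) sonority 4-3-2-1: well-formed.
(e) sonority 4-3-2-1: well-formed.

c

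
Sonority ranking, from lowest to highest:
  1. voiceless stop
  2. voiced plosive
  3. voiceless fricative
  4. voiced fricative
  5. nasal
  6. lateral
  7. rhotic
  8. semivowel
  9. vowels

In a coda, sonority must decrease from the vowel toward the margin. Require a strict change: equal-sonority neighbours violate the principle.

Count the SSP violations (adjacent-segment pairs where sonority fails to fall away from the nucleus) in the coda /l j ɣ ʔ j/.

/l/ — lateral, sonority 6.
/j/ — semivowel, sonority 8.
/ɣ/ — voiced fricative, sonority 4.
/ʔ/ — voiceless stop, sonority 1.
/j/ — semivowel, sonority 8.
/l/→/j/: 6→8 (does not fall) — violation.
/j/→/ɣ/: 8→4 (falls) — ok.
/ɣ/→/ʔ/: 4→1 (falls) — ok.
/ʔ/→/j/: 1→8 (does not fall) — violation.

2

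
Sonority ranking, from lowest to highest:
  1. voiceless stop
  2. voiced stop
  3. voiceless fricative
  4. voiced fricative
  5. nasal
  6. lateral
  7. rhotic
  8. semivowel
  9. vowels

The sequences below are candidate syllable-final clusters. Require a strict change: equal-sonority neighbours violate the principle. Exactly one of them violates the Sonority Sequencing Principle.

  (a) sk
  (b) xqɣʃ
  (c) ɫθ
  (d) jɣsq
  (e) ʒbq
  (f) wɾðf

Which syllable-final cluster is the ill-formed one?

b

(a) 3-1 → obeys
(b) 3-1-4-3 → violates
(c) 6-3 → obeys
(d) 8-4-3-1 → obeys
(e) 4-2-1 → obeys
(f) 8-7-4-3 → obeys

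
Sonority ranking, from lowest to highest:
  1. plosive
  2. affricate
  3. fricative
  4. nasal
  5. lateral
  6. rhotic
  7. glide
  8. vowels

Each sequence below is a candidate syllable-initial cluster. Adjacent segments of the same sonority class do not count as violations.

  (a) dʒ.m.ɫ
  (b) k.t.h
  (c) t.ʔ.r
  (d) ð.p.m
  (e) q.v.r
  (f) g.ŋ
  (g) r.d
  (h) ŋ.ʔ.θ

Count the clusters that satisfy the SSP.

(a) 2-4-5 → obeys
(b) 1-1-3 → obeys
(c) 1-1-6 → obeys
(d) 3-1-4 → violates
(e) 1-3-6 → obeys
(f) 1-4 → obeys
(g) 6-1 → violates
(h) 4-1-3 → violates

5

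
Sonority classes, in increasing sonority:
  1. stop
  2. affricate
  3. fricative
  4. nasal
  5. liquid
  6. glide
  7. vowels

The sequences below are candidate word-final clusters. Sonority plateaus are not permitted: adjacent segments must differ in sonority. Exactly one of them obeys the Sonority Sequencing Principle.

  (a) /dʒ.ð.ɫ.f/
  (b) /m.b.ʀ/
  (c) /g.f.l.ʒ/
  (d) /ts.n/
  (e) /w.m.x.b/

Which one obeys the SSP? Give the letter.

(a) sonority 2-3-5-3: ill-formed.
(b) sonority 4-1-5: ill-formed.
(c) sonority 1-3-5-3: ill-formed.
(d) sonority 2-4: ill-formed.
(e) sonority 6-4-3-1: well-formed.

e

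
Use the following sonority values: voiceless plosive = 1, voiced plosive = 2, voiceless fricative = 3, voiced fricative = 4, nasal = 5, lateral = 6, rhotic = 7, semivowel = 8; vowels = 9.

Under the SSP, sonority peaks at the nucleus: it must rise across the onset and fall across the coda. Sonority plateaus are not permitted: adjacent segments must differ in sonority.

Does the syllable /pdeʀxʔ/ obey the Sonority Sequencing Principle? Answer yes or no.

yes

Onset: /p/ is a voiceless plosive (sonority 1), /d/ is a voiced plosive (sonority 2); then the nucleus /e/ (sonority 9).
Onset profile 1-2-9 — rises to the nucleus.
Coda: /ʀ/ is a rhotic (sonority 7), /x/ is a voiceless fricative (sonority 3), /ʔ/ is a voiceless plosive (sonority 1).
Coda profile 9-7-3-1 — falls from the nucleus.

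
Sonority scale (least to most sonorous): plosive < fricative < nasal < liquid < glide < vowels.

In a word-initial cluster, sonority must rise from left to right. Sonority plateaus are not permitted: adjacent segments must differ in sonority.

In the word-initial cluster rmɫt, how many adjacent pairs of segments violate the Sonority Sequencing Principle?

2

/r/ is a liquid (sonority 4).
/m/ is a nasal (sonority 3).
/ɫ/ is a liquid (sonority 4).
/t/ is a plosive (sonority 1).
/r/→/m/: 4→3 (does not rise) — violation.
/m/→/ɫ/: 3→4 (rises) — ok.
/ɫ/→/t/: 4→1 (does not rise) — violation.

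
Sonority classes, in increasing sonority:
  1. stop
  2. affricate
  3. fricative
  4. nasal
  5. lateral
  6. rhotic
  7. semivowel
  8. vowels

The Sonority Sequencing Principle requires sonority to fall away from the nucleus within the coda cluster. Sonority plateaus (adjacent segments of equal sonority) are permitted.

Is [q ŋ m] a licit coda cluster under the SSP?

no

/q/: stop = 1.
/ŋ/: nasal = 4.
/m/: nasal = 4.
The profile is 1-4-4. Between /q/ (1) and /ŋ/ (4) sonority does not fall, so the cluster violates the SSP.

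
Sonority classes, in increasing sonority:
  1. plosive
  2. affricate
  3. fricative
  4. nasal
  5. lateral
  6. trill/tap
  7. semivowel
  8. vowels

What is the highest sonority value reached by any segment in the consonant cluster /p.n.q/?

4

/p/ is a plosive (sonority 1).
/n/ is a nasal (sonority 4).
/q/ is a plosive (sonority 1).
The maximum is 4.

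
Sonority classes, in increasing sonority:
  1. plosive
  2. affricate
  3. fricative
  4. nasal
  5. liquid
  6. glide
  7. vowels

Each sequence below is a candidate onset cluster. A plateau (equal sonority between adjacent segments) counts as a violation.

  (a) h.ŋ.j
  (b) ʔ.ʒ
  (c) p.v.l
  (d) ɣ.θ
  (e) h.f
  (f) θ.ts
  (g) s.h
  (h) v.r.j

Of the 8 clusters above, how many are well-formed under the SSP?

4

(a) h.ŋ.j: profile 3-4-6 — obeys.
(b) ʔ.ʒ: profile 1-3 — obeys.
(c) p.v.l: profile 1-3-5 — obeys.
(d) ɣ.θ: profile 3-3 — violates.
(e) h.f: profile 3-3 — violates.
(f) θ.ts: profile 3-2 — violates.
(g) s.h: profile 3-3 — violates.
(h) v.r.j: profile 3-5-6 — obeys.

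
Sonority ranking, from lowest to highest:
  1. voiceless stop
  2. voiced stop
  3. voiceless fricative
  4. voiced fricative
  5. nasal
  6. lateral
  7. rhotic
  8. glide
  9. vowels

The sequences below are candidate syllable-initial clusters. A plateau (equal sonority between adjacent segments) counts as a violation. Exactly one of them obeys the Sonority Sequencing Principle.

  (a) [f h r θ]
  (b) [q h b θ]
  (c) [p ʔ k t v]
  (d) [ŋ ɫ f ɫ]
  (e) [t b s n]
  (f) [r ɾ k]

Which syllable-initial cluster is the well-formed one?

e

(a) sonority 3-3-7-3: ill-formed.
(b) sonority 1-3-2-3: ill-formed.
(c) sonority 1-1-1-1-4: ill-formed.
(d) sonority 5-6-3-6: ill-formed.
(e) sonority 1-2-3-5: well-formed.
(f) sonority 7-7-1: ill-formed.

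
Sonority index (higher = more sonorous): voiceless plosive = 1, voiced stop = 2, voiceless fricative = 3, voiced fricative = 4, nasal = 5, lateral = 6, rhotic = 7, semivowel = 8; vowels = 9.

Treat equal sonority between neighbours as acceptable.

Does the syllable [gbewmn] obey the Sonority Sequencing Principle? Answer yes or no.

yes

Onset: /g/ is a voiced stop (sonority 2), /b/ is a voiced stop (sonority 2); then the nucleus /e/ (sonority 9).
Onset profile 2-2-9 — rises to the nucleus.
Coda: /w/ is a semivowel (sonority 8), /m/ is a nasal (sonority 5), /n/ is a nasal (sonority 5).
Coda profile 9-8-5-5 — falls from the nucleus.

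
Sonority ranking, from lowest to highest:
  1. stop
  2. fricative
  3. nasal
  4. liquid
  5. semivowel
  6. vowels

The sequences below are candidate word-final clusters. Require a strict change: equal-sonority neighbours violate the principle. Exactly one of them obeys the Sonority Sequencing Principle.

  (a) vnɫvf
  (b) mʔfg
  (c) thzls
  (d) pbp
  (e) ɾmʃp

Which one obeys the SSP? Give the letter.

(a) vnɫvf: profile 2-3-4-2-2 — violates.
(b) mʔfg: profile 3-1-2-1 — violates.
(c) thzls: profile 1-2-2-4-2 — violates.
(d) pbp: profile 1-1-1 — violates.
(e) ɾmʃp: profile 4-3-2-1 — obeys.

e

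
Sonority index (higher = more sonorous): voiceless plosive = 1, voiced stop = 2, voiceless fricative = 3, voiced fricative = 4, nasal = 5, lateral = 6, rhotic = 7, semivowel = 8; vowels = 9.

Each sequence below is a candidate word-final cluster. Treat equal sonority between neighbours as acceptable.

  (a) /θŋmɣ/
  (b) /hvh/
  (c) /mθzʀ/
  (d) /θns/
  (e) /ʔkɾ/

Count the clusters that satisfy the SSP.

0

(a) /θŋmɣ/: profile 3-5-5-4 — violates.
(b) /hvh/: profile 3-4-3 — violates.
(c) /mθzʀ/: profile 5-3-4-7 — violates.
(d) /θns/: profile 3-5-3 — violates.
(e) /ʔkɾ/: profile 1-1-7 — violates.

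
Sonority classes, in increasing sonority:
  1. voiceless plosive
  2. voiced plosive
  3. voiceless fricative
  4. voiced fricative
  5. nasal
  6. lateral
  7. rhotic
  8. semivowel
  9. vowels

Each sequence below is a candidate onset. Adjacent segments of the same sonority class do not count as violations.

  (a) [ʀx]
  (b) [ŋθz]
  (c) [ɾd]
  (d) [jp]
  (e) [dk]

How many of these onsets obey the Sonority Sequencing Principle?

0

(a) 7-3 → violates
(b) 5-3-4 → violates
(c) 7-2 → violates
(d) 8-1 → violates
(e) 2-1 → violates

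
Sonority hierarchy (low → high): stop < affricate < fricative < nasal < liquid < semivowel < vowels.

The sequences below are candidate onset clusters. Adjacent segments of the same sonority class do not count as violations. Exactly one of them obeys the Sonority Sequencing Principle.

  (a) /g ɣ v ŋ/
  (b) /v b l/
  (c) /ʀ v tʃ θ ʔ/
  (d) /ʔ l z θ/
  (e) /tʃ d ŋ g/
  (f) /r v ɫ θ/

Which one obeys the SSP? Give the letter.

a

(a) /g ɣ v ŋ/: profile 1-3-3-4 — obeys.
(b) /v b l/: profile 3-1-5 — violates.
(c) /ʀ v tʃ θ ʔ/: profile 5-3-2-3-1 — violates.
(d) /ʔ l z θ/: profile 1-5-3-3 — violates.
(e) /tʃ d ŋ g/: profile 2-1-4-1 — violates.
(f) /r v ɫ θ/: profile 5-3-5-3 — violates.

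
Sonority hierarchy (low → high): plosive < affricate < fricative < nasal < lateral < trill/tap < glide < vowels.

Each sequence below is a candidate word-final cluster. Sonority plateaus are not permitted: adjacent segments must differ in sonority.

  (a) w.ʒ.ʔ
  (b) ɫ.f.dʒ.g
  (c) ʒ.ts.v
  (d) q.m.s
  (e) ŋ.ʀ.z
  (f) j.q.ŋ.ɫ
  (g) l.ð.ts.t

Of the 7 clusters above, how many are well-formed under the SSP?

3

(a) 7-3-1 → obeys
(b) 5-3-2-1 → obeys
(c) 3-2-3 → violates
(d) 1-4-3 → violates
(e) 4-6-3 → violates
(f) 7-1-4-5 → violates
(g) 5-3-2-1 → obeys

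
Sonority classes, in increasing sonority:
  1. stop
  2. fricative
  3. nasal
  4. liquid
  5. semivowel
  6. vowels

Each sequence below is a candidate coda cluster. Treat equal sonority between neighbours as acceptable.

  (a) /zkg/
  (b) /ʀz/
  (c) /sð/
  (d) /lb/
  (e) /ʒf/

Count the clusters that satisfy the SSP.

5

(a) 2-1-1 → obeys
(b) 4-2 → obeys
(c) 2-2 → obeys
(d) 4-1 → obeys
(e) 2-2 → obeys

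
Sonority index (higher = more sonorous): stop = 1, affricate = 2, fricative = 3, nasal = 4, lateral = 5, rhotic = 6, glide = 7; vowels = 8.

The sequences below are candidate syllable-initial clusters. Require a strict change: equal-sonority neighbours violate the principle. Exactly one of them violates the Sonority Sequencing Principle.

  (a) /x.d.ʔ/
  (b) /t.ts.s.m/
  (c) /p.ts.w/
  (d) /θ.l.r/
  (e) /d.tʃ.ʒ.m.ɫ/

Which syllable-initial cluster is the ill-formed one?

(a) 3-1-1 → violates
(b) 1-2-3-4 → obeys
(c) 1-2-7 → obeys
(d) 3-5-6 → obeys
(e) 1-2-3-4-5 → obeys

a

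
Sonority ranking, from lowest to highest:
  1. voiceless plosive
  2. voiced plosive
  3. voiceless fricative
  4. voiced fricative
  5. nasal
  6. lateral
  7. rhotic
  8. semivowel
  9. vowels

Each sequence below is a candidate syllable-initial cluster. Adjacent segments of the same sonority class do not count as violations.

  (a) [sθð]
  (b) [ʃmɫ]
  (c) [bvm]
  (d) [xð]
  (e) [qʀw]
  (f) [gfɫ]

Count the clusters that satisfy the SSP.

(a) 3-3-4 → obeys
(b) 3-5-6 → obeys
(c) 2-4-5 → obeys
(d) 3-4 → obeys
(e) 1-7-8 → obeys
(f) 2-3-6 → obeys

6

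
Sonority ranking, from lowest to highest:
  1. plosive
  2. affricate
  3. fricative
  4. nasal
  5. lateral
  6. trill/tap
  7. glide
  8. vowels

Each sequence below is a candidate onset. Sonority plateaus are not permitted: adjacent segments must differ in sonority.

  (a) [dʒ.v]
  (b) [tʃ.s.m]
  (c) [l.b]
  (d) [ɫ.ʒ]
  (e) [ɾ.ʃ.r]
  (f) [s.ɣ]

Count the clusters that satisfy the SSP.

2

(a) sonority 2-3: well-formed.
(b) sonority 2-3-4: well-formed.
(c) sonority 5-1: ill-formed.
(d) sonority 5-3: ill-formed.
(e) sonority 6-3-6: ill-formed.
(f) sonority 3-3: ill-formed.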